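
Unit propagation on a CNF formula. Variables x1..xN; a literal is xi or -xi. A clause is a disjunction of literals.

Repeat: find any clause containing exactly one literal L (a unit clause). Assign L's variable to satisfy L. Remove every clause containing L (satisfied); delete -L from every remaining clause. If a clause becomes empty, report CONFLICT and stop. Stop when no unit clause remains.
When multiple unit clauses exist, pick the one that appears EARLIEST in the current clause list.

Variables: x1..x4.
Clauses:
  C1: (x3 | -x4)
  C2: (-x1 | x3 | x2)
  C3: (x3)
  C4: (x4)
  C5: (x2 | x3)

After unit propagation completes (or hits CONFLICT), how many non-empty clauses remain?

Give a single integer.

Answer: 0

Derivation:
unit clause [3] forces x3=T; simplify:
  satisfied 4 clause(s); 1 remain; assigned so far: [3]
unit clause [4] forces x4=T; simplify:
  satisfied 1 clause(s); 0 remain; assigned so far: [3, 4]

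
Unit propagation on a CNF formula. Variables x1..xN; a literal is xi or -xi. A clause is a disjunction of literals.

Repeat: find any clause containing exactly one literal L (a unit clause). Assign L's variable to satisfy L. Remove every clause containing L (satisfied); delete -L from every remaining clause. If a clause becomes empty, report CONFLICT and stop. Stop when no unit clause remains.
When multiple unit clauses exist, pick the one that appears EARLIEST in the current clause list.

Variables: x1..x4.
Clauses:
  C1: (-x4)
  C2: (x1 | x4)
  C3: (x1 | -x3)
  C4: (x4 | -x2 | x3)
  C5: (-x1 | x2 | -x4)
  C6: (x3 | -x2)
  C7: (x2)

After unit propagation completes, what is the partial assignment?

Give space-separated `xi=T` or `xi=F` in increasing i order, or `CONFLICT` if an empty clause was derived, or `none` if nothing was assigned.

unit clause [-4] forces x4=F; simplify:
  drop 4 from [1, 4] -> [1]
  drop 4 from [4, -2, 3] -> [-2, 3]
  satisfied 2 clause(s); 5 remain; assigned so far: [4]
unit clause [1] forces x1=T; simplify:
  satisfied 2 clause(s); 3 remain; assigned so far: [1, 4]
unit clause [2] forces x2=T; simplify:
  drop -2 from [-2, 3] -> [3]
  drop -2 from [3, -2] -> [3]
  satisfied 1 clause(s); 2 remain; assigned so far: [1, 2, 4]
unit clause [3] forces x3=T; simplify:
  satisfied 2 clause(s); 0 remain; assigned so far: [1, 2, 3, 4]

Answer: x1=T x2=T x3=T x4=F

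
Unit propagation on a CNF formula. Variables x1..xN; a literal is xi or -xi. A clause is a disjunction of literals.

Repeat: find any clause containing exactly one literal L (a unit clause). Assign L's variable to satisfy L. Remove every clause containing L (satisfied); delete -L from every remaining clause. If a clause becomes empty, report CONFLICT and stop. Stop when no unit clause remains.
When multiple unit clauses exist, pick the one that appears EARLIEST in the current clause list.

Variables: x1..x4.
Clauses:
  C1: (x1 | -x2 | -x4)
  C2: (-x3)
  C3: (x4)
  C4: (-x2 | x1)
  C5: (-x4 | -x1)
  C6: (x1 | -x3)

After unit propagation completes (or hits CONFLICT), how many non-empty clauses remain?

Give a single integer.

unit clause [-3] forces x3=F; simplify:
  satisfied 2 clause(s); 4 remain; assigned so far: [3]
unit clause [4] forces x4=T; simplify:
  drop -4 from [1, -2, -4] -> [1, -2]
  drop -4 from [-4, -1] -> [-1]
  satisfied 1 clause(s); 3 remain; assigned so far: [3, 4]
unit clause [-1] forces x1=F; simplify:
  drop 1 from [1, -2] -> [-2]
  drop 1 from [-2, 1] -> [-2]
  satisfied 1 clause(s); 2 remain; assigned so far: [1, 3, 4]
unit clause [-2] forces x2=F; simplify:
  satisfied 2 clause(s); 0 remain; assigned so far: [1, 2, 3, 4]

Answer: 0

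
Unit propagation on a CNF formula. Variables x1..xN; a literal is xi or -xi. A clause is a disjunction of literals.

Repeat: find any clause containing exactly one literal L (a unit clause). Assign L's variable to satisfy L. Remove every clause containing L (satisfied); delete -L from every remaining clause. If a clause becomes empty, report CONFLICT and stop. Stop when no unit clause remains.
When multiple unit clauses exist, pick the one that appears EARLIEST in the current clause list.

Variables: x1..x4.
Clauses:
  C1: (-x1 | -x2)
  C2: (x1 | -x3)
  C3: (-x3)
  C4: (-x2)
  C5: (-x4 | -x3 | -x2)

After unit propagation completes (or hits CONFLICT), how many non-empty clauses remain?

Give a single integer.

unit clause [-3] forces x3=F; simplify:
  satisfied 3 clause(s); 2 remain; assigned so far: [3]
unit clause [-2] forces x2=F; simplify:
  satisfied 2 clause(s); 0 remain; assigned so far: [2, 3]

Answer: 0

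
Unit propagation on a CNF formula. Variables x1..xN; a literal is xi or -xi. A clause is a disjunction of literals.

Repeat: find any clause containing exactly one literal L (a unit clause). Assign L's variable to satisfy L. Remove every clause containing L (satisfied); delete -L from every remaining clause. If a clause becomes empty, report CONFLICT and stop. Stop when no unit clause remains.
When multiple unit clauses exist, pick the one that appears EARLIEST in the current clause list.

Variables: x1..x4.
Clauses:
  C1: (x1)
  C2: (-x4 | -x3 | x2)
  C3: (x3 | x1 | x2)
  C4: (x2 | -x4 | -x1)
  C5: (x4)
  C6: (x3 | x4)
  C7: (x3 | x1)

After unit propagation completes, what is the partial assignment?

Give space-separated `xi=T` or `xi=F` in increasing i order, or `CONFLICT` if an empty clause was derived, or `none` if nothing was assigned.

unit clause [1] forces x1=T; simplify:
  drop -1 from [2, -4, -1] -> [2, -4]
  satisfied 3 clause(s); 4 remain; assigned so far: [1]
unit clause [4] forces x4=T; simplify:
  drop -4 from [-4, -3, 2] -> [-3, 2]
  drop -4 from [2, -4] -> [2]
  satisfied 2 clause(s); 2 remain; assigned so far: [1, 4]
unit clause [2] forces x2=T; simplify:
  satisfied 2 clause(s); 0 remain; assigned so far: [1, 2, 4]

Answer: x1=T x2=T x4=T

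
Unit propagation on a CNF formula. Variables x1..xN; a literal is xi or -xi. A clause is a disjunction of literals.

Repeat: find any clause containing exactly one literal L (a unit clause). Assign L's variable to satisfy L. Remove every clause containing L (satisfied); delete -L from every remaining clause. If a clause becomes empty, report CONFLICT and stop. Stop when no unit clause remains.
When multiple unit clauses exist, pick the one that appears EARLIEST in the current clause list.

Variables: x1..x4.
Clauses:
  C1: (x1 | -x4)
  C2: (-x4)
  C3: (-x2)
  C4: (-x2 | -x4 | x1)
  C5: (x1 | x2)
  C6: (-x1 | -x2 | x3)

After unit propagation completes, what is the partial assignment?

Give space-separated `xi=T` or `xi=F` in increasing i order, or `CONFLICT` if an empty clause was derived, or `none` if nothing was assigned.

unit clause [-4] forces x4=F; simplify:
  satisfied 3 clause(s); 3 remain; assigned so far: [4]
unit clause [-2] forces x2=F; simplify:
  drop 2 from [1, 2] -> [1]
  satisfied 2 clause(s); 1 remain; assigned so far: [2, 4]
unit clause [1] forces x1=T; simplify:
  satisfied 1 clause(s); 0 remain; assigned so far: [1, 2, 4]

Answer: x1=T x2=F x4=F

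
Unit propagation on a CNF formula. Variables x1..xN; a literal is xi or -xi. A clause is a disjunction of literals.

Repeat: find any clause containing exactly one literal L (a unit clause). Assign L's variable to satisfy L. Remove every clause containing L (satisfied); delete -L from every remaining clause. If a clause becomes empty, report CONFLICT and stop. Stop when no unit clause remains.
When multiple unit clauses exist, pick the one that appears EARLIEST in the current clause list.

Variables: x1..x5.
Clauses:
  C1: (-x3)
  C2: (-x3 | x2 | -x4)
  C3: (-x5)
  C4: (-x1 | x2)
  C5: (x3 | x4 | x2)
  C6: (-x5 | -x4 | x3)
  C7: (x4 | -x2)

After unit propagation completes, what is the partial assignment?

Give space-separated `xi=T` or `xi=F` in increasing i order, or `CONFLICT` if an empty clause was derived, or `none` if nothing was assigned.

unit clause [-3] forces x3=F; simplify:
  drop 3 from [3, 4, 2] -> [4, 2]
  drop 3 from [-5, -4, 3] -> [-5, -4]
  satisfied 2 clause(s); 5 remain; assigned so far: [3]
unit clause [-5] forces x5=F; simplify:
  satisfied 2 clause(s); 3 remain; assigned so far: [3, 5]

Answer: x3=F x5=F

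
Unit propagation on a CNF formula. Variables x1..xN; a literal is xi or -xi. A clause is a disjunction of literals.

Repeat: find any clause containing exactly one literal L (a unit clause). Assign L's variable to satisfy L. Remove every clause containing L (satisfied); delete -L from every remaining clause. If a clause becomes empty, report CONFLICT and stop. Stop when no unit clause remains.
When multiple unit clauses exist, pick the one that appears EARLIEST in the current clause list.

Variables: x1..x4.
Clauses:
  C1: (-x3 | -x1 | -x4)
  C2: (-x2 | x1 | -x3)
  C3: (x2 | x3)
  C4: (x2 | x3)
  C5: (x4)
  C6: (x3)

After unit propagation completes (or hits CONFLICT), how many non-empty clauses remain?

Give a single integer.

Answer: 0

Derivation:
unit clause [4] forces x4=T; simplify:
  drop -4 from [-3, -1, -4] -> [-3, -1]
  satisfied 1 clause(s); 5 remain; assigned so far: [4]
unit clause [3] forces x3=T; simplify:
  drop -3 from [-3, -1] -> [-1]
  drop -3 from [-2, 1, -3] -> [-2, 1]
  satisfied 3 clause(s); 2 remain; assigned so far: [3, 4]
unit clause [-1] forces x1=F; simplify:
  drop 1 from [-2, 1] -> [-2]
  satisfied 1 clause(s); 1 remain; assigned so far: [1, 3, 4]
unit clause [-2] forces x2=F; simplify:
  satisfied 1 clause(s); 0 remain; assigned so far: [1, 2, 3, 4]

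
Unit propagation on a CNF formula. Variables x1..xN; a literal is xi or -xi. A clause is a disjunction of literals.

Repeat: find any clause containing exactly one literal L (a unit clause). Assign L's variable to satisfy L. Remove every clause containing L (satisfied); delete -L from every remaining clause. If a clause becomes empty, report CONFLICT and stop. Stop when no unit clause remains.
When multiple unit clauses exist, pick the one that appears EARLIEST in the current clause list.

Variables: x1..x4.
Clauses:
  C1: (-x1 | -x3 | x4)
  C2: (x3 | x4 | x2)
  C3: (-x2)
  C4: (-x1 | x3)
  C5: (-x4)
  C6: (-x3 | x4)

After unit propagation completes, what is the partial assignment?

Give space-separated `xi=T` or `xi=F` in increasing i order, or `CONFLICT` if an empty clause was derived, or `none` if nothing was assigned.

unit clause [-2] forces x2=F; simplify:
  drop 2 from [3, 4, 2] -> [3, 4]
  satisfied 1 clause(s); 5 remain; assigned so far: [2]
unit clause [-4] forces x4=F; simplify:
  drop 4 from [-1, -3, 4] -> [-1, -3]
  drop 4 from [3, 4] -> [3]
  drop 4 from [-3, 4] -> [-3]
  satisfied 1 clause(s); 4 remain; assigned so far: [2, 4]
unit clause [3] forces x3=T; simplify:
  drop -3 from [-1, -3] -> [-1]
  drop -3 from [-3] -> [] (empty!)
  satisfied 2 clause(s); 2 remain; assigned so far: [2, 3, 4]
CONFLICT (empty clause)

Answer: CONFLICT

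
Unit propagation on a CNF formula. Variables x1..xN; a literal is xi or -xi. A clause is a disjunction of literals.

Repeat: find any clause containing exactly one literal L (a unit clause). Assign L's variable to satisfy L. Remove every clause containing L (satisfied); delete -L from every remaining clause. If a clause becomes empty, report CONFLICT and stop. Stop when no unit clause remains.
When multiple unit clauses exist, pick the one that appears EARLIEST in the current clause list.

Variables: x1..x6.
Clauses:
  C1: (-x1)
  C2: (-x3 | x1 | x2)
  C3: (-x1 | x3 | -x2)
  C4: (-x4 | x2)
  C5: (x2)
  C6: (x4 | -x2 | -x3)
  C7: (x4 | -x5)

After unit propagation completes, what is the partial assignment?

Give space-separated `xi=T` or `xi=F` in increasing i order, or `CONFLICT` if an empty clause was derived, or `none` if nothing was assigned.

Answer: x1=F x2=T

Derivation:
unit clause [-1] forces x1=F; simplify:
  drop 1 from [-3, 1, 2] -> [-3, 2]
  satisfied 2 clause(s); 5 remain; assigned so far: [1]
unit clause [2] forces x2=T; simplify:
  drop -2 from [4, -2, -3] -> [4, -3]
  satisfied 3 clause(s); 2 remain; assigned so far: [1, 2]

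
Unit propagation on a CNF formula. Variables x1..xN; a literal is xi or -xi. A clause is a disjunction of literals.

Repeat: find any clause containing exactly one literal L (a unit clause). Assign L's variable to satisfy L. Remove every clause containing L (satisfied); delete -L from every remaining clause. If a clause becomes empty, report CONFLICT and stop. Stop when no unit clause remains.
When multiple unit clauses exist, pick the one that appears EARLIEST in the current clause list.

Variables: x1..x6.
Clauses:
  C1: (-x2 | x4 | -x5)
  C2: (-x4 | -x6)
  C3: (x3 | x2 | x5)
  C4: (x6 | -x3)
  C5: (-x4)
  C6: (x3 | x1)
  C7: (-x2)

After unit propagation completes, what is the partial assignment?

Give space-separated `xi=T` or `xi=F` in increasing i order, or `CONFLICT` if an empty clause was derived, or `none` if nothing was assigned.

Answer: x2=F x4=F

Derivation:
unit clause [-4] forces x4=F; simplify:
  drop 4 from [-2, 4, -5] -> [-2, -5]
  satisfied 2 clause(s); 5 remain; assigned so far: [4]
unit clause [-2] forces x2=F; simplify:
  drop 2 from [3, 2, 5] -> [3, 5]
  satisfied 2 clause(s); 3 remain; assigned so far: [2, 4]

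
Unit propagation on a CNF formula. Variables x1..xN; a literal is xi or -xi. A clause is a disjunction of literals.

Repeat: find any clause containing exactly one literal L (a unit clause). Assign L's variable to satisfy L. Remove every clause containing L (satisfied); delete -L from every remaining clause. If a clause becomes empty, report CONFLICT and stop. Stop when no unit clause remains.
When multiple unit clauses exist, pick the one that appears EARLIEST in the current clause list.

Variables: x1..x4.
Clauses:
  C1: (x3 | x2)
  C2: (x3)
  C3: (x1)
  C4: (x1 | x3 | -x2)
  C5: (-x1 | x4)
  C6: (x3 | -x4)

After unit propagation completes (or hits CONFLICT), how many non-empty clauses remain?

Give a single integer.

Answer: 0

Derivation:
unit clause [3] forces x3=T; simplify:
  satisfied 4 clause(s); 2 remain; assigned so far: [3]
unit clause [1] forces x1=T; simplify:
  drop -1 from [-1, 4] -> [4]
  satisfied 1 clause(s); 1 remain; assigned so far: [1, 3]
unit clause [4] forces x4=T; simplify:
  satisfied 1 clause(s); 0 remain; assigned so far: [1, 3, 4]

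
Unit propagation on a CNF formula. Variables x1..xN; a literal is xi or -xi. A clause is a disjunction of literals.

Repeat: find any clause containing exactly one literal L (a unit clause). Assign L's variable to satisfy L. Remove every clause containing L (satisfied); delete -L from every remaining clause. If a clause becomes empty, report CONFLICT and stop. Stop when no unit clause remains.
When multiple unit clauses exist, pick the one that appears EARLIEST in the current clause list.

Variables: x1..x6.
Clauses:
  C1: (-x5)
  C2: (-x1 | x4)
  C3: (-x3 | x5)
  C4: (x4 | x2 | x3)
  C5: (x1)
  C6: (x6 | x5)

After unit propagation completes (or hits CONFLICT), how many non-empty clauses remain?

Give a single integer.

Answer: 0

Derivation:
unit clause [-5] forces x5=F; simplify:
  drop 5 from [-3, 5] -> [-3]
  drop 5 from [6, 5] -> [6]
  satisfied 1 clause(s); 5 remain; assigned so far: [5]
unit clause [-3] forces x3=F; simplify:
  drop 3 from [4, 2, 3] -> [4, 2]
  satisfied 1 clause(s); 4 remain; assigned so far: [3, 5]
unit clause [1] forces x1=T; simplify:
  drop -1 from [-1, 4] -> [4]
  satisfied 1 clause(s); 3 remain; assigned so far: [1, 3, 5]
unit clause [4] forces x4=T; simplify:
  satisfied 2 clause(s); 1 remain; assigned so far: [1, 3, 4, 5]
unit clause [6] forces x6=T; simplify:
  satisfied 1 clause(s); 0 remain; assigned so far: [1, 3, 4, 5, 6]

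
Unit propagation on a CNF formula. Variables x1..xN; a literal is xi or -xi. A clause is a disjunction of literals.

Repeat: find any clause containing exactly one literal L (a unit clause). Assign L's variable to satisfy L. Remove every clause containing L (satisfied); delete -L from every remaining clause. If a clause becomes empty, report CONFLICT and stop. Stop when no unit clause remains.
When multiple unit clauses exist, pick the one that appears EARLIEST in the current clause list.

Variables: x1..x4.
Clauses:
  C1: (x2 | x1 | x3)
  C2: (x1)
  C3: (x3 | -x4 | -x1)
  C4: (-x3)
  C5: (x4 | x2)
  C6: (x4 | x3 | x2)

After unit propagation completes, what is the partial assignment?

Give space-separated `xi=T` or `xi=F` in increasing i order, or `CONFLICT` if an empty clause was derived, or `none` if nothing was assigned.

Answer: x1=T x2=T x3=F x4=F

Derivation:
unit clause [1] forces x1=T; simplify:
  drop -1 from [3, -4, -1] -> [3, -4]
  satisfied 2 clause(s); 4 remain; assigned so far: [1]
unit clause [-3] forces x3=F; simplify:
  drop 3 from [3, -4] -> [-4]
  drop 3 from [4, 3, 2] -> [4, 2]
  satisfied 1 clause(s); 3 remain; assigned so far: [1, 3]
unit clause [-4] forces x4=F; simplify:
  drop 4 from [4, 2] -> [2]
  drop 4 from [4, 2] -> [2]
  satisfied 1 clause(s); 2 remain; assigned so far: [1, 3, 4]
unit clause [2] forces x2=T; simplify:
  satisfied 2 clause(s); 0 remain; assigned so far: [1, 2, 3, 4]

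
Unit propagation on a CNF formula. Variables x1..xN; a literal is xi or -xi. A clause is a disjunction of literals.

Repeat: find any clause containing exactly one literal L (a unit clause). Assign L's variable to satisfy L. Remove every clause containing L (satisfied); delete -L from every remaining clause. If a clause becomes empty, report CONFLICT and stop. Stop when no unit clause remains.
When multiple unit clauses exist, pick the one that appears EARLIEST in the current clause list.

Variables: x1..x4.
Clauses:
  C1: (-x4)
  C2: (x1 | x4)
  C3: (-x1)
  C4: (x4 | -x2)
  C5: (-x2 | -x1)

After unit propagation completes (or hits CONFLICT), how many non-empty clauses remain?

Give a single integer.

Answer: 2

Derivation:
unit clause [-4] forces x4=F; simplify:
  drop 4 from [1, 4] -> [1]
  drop 4 from [4, -2] -> [-2]
  satisfied 1 clause(s); 4 remain; assigned so far: [4]
unit clause [1] forces x1=T; simplify:
  drop -1 from [-1] -> [] (empty!)
  drop -1 from [-2, -1] -> [-2]
  satisfied 1 clause(s); 3 remain; assigned so far: [1, 4]
CONFLICT (empty clause)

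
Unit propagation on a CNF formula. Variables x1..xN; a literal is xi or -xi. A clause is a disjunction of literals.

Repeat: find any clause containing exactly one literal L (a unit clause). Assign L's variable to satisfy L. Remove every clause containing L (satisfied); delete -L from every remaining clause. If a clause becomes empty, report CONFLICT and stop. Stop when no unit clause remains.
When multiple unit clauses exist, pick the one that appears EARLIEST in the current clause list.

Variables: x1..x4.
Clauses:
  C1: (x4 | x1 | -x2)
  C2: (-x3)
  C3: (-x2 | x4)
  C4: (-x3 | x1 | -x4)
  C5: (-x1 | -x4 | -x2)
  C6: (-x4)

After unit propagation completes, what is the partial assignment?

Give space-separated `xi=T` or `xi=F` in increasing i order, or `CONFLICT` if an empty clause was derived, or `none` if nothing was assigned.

unit clause [-3] forces x3=F; simplify:
  satisfied 2 clause(s); 4 remain; assigned so far: [3]
unit clause [-4] forces x4=F; simplify:
  drop 4 from [4, 1, -2] -> [1, -2]
  drop 4 from [-2, 4] -> [-2]
  satisfied 2 clause(s); 2 remain; assigned so far: [3, 4]
unit clause [-2] forces x2=F; simplify:
  satisfied 2 clause(s); 0 remain; assigned so far: [2, 3, 4]

Answer: x2=F x3=F x4=F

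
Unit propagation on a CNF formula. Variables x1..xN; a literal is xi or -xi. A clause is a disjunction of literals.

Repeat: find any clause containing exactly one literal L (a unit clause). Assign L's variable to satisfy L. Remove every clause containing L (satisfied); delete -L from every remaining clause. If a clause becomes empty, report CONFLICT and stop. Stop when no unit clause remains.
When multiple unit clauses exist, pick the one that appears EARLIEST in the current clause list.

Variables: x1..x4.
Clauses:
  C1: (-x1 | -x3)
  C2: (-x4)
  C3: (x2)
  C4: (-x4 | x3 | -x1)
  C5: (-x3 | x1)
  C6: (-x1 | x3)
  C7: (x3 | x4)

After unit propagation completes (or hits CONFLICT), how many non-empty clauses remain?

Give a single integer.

Answer: 0

Derivation:
unit clause [-4] forces x4=F; simplify:
  drop 4 from [3, 4] -> [3]
  satisfied 2 clause(s); 5 remain; assigned so far: [4]
unit clause [2] forces x2=T; simplify:
  satisfied 1 clause(s); 4 remain; assigned so far: [2, 4]
unit clause [3] forces x3=T; simplify:
  drop -3 from [-1, -3] -> [-1]
  drop -3 from [-3, 1] -> [1]
  satisfied 2 clause(s); 2 remain; assigned so far: [2, 3, 4]
unit clause [-1] forces x1=F; simplify:
  drop 1 from [1] -> [] (empty!)
  satisfied 1 clause(s); 1 remain; assigned so far: [1, 2, 3, 4]
CONFLICT (empty clause)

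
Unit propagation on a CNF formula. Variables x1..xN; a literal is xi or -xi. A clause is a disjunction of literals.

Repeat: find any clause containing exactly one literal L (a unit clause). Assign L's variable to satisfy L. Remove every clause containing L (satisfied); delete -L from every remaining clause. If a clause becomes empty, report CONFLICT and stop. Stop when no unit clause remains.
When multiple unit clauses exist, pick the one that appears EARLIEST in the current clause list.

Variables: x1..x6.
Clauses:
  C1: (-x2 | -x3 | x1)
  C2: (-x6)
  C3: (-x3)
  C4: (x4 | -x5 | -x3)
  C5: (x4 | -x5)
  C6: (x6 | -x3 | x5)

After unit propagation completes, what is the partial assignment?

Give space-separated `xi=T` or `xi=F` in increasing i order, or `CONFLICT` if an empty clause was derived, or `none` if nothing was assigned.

unit clause [-6] forces x6=F; simplify:
  drop 6 from [6, -3, 5] -> [-3, 5]
  satisfied 1 clause(s); 5 remain; assigned so far: [6]
unit clause [-3] forces x3=F; simplify:
  satisfied 4 clause(s); 1 remain; assigned so far: [3, 6]

Answer: x3=F x6=F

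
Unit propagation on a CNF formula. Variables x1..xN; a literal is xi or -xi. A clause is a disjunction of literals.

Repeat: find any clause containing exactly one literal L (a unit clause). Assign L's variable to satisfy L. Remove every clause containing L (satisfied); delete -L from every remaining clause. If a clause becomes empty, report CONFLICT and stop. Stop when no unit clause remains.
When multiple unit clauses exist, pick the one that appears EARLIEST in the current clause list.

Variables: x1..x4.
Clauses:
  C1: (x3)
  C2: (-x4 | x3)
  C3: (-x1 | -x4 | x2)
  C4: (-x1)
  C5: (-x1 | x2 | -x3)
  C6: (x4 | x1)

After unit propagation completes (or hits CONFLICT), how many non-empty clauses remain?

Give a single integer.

Answer: 0

Derivation:
unit clause [3] forces x3=T; simplify:
  drop -3 from [-1, 2, -3] -> [-1, 2]
  satisfied 2 clause(s); 4 remain; assigned so far: [3]
unit clause [-1] forces x1=F; simplify:
  drop 1 from [4, 1] -> [4]
  satisfied 3 clause(s); 1 remain; assigned so far: [1, 3]
unit clause [4] forces x4=T; simplify:
  satisfied 1 clause(s); 0 remain; assigned so far: [1, 3, 4]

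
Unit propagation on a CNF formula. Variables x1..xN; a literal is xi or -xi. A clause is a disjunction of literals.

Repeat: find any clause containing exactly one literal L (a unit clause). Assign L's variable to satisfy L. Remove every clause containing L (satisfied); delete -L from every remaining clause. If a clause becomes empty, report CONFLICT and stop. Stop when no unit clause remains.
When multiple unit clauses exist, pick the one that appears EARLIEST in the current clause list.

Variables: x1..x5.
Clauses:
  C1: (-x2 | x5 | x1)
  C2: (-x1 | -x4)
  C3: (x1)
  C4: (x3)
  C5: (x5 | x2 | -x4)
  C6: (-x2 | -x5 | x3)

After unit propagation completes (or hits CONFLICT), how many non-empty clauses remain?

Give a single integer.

Answer: 0

Derivation:
unit clause [1] forces x1=T; simplify:
  drop -1 from [-1, -4] -> [-4]
  satisfied 2 clause(s); 4 remain; assigned so far: [1]
unit clause [-4] forces x4=F; simplify:
  satisfied 2 clause(s); 2 remain; assigned so far: [1, 4]
unit clause [3] forces x3=T; simplify:
  satisfied 2 clause(s); 0 remain; assigned so far: [1, 3, 4]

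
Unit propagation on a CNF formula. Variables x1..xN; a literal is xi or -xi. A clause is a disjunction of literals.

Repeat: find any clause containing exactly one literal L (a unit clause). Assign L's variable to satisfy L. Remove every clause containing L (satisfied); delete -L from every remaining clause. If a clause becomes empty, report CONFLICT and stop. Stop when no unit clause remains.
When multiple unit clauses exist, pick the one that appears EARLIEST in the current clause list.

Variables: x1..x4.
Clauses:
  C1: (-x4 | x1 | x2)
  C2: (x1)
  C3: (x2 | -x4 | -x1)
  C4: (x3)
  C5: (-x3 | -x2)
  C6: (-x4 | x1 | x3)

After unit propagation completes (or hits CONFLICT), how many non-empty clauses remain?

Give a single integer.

unit clause [1] forces x1=T; simplify:
  drop -1 from [2, -4, -1] -> [2, -4]
  satisfied 3 clause(s); 3 remain; assigned so far: [1]
unit clause [3] forces x3=T; simplify:
  drop -3 from [-3, -2] -> [-2]
  satisfied 1 clause(s); 2 remain; assigned so far: [1, 3]
unit clause [-2] forces x2=F; simplify:
  drop 2 from [2, -4] -> [-4]
  satisfied 1 clause(s); 1 remain; assigned so far: [1, 2, 3]
unit clause [-4] forces x4=F; simplify:
  satisfied 1 clause(s); 0 remain; assigned so far: [1, 2, 3, 4]

Answer: 0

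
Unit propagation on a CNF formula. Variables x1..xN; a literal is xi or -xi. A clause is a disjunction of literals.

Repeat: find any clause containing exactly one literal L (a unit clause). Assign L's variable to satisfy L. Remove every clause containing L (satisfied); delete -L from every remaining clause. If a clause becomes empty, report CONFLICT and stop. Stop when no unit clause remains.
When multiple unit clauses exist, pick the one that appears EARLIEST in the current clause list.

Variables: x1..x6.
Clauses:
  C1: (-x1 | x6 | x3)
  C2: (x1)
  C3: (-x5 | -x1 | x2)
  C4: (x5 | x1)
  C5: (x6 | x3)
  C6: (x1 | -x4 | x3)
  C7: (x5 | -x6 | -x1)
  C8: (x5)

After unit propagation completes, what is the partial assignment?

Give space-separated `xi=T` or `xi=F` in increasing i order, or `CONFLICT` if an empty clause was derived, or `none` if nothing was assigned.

Answer: x1=T x2=T x5=T

Derivation:
unit clause [1] forces x1=T; simplify:
  drop -1 from [-1, 6, 3] -> [6, 3]
  drop -1 from [-5, -1, 2] -> [-5, 2]
  drop -1 from [5, -6, -1] -> [5, -6]
  satisfied 3 clause(s); 5 remain; assigned so far: [1]
unit clause [5] forces x5=T; simplify:
  drop -5 from [-5, 2] -> [2]
  satisfied 2 clause(s); 3 remain; assigned so far: [1, 5]
unit clause [2] forces x2=T; simplify:
  satisfied 1 clause(s); 2 remain; assigned so far: [1, 2, 5]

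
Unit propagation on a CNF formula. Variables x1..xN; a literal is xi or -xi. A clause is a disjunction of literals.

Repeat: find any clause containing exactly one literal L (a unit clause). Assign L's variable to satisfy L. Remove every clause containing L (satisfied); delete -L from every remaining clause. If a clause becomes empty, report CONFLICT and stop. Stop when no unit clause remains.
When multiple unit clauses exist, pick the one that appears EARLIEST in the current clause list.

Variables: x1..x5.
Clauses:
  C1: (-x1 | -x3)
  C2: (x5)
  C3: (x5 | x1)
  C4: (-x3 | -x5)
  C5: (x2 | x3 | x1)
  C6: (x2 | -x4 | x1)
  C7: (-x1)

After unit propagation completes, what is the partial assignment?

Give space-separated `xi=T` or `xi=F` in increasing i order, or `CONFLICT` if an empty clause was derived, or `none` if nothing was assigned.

unit clause [5] forces x5=T; simplify:
  drop -5 from [-3, -5] -> [-3]
  satisfied 2 clause(s); 5 remain; assigned so far: [5]
unit clause [-3] forces x3=F; simplify:
  drop 3 from [2, 3, 1] -> [2, 1]
  satisfied 2 clause(s); 3 remain; assigned so far: [3, 5]
unit clause [-1] forces x1=F; simplify:
  drop 1 from [2, 1] -> [2]
  drop 1 from [2, -4, 1] -> [2, -4]
  satisfied 1 clause(s); 2 remain; assigned so far: [1, 3, 5]
unit clause [2] forces x2=T; simplify:
  satisfied 2 clause(s); 0 remain; assigned so far: [1, 2, 3, 5]

Answer: x1=F x2=T x3=F x5=T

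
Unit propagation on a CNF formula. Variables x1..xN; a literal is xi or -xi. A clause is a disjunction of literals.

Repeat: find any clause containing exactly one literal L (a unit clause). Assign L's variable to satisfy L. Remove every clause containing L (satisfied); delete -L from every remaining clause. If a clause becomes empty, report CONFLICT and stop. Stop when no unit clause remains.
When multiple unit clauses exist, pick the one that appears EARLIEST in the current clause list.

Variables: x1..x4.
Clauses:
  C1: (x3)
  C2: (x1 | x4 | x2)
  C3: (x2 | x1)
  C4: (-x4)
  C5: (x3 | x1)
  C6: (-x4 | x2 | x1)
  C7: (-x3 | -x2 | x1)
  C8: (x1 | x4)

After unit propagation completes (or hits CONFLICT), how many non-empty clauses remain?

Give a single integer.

unit clause [3] forces x3=T; simplify:
  drop -3 from [-3, -2, 1] -> [-2, 1]
  satisfied 2 clause(s); 6 remain; assigned so far: [3]
unit clause [-4] forces x4=F; simplify:
  drop 4 from [1, 4, 2] -> [1, 2]
  drop 4 from [1, 4] -> [1]
  satisfied 2 clause(s); 4 remain; assigned so far: [3, 4]
unit clause [1] forces x1=T; simplify:
  satisfied 4 clause(s); 0 remain; assigned so far: [1, 3, 4]

Answer: 0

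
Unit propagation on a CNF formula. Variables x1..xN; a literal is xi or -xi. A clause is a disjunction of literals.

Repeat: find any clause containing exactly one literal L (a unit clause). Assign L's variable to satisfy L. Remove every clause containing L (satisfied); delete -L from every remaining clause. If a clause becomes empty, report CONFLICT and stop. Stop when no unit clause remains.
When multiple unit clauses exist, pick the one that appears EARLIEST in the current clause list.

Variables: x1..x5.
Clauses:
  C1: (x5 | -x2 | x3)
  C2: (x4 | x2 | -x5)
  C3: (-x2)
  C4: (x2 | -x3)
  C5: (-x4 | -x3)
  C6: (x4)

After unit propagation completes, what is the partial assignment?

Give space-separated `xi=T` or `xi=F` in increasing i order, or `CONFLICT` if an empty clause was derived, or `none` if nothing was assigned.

unit clause [-2] forces x2=F; simplify:
  drop 2 from [4, 2, -5] -> [4, -5]
  drop 2 from [2, -3] -> [-3]
  satisfied 2 clause(s); 4 remain; assigned so far: [2]
unit clause [-3] forces x3=F; simplify:
  satisfied 2 clause(s); 2 remain; assigned so far: [2, 3]
unit clause [4] forces x4=T; simplify:
  satisfied 2 clause(s); 0 remain; assigned so far: [2, 3, 4]

Answer: x2=F x3=F x4=T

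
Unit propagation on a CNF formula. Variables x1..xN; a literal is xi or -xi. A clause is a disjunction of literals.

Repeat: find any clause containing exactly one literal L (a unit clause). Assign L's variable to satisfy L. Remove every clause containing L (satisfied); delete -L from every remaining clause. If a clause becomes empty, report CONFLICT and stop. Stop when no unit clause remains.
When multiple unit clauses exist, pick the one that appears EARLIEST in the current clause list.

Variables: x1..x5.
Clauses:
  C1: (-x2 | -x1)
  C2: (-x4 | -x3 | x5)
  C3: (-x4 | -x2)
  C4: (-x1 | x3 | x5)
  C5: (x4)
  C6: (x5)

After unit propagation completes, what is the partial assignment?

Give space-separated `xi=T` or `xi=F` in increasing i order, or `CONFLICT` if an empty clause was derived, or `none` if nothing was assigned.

unit clause [4] forces x4=T; simplify:
  drop -4 from [-4, -3, 5] -> [-3, 5]
  drop -4 from [-4, -2] -> [-2]
  satisfied 1 clause(s); 5 remain; assigned so far: [4]
unit clause [-2] forces x2=F; simplify:
  satisfied 2 clause(s); 3 remain; assigned so far: [2, 4]
unit clause [5] forces x5=T; simplify:
  satisfied 3 clause(s); 0 remain; assigned so far: [2, 4, 5]

Answer: x2=F x4=T x5=T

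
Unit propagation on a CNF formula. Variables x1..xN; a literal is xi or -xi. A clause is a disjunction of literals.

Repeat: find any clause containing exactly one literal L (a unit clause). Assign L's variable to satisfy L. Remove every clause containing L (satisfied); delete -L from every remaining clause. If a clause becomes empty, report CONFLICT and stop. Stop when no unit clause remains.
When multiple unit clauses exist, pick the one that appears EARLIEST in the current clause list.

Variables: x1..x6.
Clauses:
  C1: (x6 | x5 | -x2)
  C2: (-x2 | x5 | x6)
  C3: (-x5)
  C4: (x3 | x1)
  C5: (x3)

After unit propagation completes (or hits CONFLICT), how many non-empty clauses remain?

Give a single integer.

Answer: 2

Derivation:
unit clause [-5] forces x5=F; simplify:
  drop 5 from [6, 5, -2] -> [6, -2]
  drop 5 from [-2, 5, 6] -> [-2, 6]
  satisfied 1 clause(s); 4 remain; assigned so far: [5]
unit clause [3] forces x3=T; simplify:
  satisfied 2 clause(s); 2 remain; assigned so far: [3, 5]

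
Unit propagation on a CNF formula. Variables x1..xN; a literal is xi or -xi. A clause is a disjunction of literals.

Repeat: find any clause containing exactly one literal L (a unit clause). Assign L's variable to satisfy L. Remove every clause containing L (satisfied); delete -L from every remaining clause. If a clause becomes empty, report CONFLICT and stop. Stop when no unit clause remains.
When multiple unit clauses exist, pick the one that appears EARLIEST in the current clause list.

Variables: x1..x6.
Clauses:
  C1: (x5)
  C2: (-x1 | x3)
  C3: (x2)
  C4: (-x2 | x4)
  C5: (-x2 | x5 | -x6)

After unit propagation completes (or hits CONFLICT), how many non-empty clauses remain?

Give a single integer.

Answer: 1

Derivation:
unit clause [5] forces x5=T; simplify:
  satisfied 2 clause(s); 3 remain; assigned so far: [5]
unit clause [2] forces x2=T; simplify:
  drop -2 from [-2, 4] -> [4]
  satisfied 1 clause(s); 2 remain; assigned so far: [2, 5]
unit clause [4] forces x4=T; simplify:
  satisfied 1 clause(s); 1 remain; assigned so far: [2, 4, 5]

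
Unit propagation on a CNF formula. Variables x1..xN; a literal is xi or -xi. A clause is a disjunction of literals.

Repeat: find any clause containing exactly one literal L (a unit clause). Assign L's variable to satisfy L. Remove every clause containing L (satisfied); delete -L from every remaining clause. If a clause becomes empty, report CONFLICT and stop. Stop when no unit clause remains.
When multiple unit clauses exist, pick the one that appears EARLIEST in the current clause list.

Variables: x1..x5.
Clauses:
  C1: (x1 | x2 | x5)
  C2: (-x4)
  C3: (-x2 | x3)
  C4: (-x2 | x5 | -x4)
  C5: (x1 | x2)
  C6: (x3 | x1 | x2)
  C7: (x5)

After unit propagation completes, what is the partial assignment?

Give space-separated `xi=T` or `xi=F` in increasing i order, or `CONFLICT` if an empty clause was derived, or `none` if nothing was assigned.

unit clause [-4] forces x4=F; simplify:
  satisfied 2 clause(s); 5 remain; assigned so far: [4]
unit clause [5] forces x5=T; simplify:
  satisfied 2 clause(s); 3 remain; assigned so far: [4, 5]

Answer: x4=F x5=T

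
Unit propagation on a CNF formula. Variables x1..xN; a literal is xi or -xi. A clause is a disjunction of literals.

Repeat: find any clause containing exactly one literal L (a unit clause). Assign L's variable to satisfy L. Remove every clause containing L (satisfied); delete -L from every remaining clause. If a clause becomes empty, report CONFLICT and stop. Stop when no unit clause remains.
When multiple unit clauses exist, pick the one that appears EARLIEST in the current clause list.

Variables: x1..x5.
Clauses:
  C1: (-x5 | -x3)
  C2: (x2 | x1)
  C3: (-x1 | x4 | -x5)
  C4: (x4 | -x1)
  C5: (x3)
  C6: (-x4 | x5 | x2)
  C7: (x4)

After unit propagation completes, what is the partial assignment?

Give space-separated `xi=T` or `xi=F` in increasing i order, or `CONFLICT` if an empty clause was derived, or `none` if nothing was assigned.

unit clause [3] forces x3=T; simplify:
  drop -3 from [-5, -3] -> [-5]
  satisfied 1 clause(s); 6 remain; assigned so far: [3]
unit clause [-5] forces x5=F; simplify:
  drop 5 from [-4, 5, 2] -> [-4, 2]
  satisfied 2 clause(s); 4 remain; assigned so far: [3, 5]
unit clause [4] forces x4=T; simplify:
  drop -4 from [-4, 2] -> [2]
  satisfied 2 clause(s); 2 remain; assigned so far: [3, 4, 5]
unit clause [2] forces x2=T; simplify:
  satisfied 2 clause(s); 0 remain; assigned so far: [2, 3, 4, 5]

Answer: x2=T x3=T x4=T x5=F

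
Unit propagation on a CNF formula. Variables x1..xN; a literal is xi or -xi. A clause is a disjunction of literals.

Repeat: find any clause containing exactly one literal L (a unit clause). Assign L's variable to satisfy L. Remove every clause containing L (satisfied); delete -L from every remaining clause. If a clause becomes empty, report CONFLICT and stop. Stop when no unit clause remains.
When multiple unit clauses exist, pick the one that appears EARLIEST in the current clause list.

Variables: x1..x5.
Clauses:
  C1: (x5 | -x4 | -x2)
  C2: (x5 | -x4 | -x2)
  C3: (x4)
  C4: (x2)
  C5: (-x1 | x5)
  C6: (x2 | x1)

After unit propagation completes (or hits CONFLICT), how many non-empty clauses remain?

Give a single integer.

Answer: 0

Derivation:
unit clause [4] forces x4=T; simplify:
  drop -4 from [5, -4, -2] -> [5, -2]
  drop -4 from [5, -4, -2] -> [5, -2]
  satisfied 1 clause(s); 5 remain; assigned so far: [4]
unit clause [2] forces x2=T; simplify:
  drop -2 from [5, -2] -> [5]
  drop -2 from [5, -2] -> [5]
  satisfied 2 clause(s); 3 remain; assigned so far: [2, 4]
unit clause [5] forces x5=T; simplify:
  satisfied 3 clause(s); 0 remain; assigned so far: [2, 4, 5]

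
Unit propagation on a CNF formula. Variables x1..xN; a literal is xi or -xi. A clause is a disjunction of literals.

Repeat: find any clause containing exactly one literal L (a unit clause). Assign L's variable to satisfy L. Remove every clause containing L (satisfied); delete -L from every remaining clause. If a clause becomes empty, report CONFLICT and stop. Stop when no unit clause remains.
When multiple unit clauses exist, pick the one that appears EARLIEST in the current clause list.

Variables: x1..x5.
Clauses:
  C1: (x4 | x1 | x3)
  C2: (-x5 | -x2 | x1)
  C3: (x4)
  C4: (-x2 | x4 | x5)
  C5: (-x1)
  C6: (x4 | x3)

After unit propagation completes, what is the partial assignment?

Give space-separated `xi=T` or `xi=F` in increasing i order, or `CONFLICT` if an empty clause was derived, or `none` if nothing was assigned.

unit clause [4] forces x4=T; simplify:
  satisfied 4 clause(s); 2 remain; assigned so far: [4]
unit clause [-1] forces x1=F; simplify:
  drop 1 from [-5, -2, 1] -> [-5, -2]
  satisfied 1 clause(s); 1 remain; assigned so far: [1, 4]

Answer: x1=F x4=T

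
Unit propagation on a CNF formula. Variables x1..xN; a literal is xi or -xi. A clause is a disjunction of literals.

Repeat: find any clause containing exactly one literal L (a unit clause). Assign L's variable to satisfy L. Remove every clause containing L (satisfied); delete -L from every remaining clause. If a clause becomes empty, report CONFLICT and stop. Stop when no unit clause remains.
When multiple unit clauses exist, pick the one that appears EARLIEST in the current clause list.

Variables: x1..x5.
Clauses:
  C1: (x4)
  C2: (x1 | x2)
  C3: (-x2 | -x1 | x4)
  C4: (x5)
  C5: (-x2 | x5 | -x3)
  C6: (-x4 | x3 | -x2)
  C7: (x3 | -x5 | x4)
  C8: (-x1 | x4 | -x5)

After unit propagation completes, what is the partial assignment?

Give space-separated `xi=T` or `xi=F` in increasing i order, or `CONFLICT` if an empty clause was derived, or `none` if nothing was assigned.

Answer: x4=T x5=T

Derivation:
unit clause [4] forces x4=T; simplify:
  drop -4 from [-4, 3, -2] -> [3, -2]
  satisfied 4 clause(s); 4 remain; assigned so far: [4]
unit clause [5] forces x5=T; simplify:
  satisfied 2 clause(s); 2 remain; assigned so far: [4, 5]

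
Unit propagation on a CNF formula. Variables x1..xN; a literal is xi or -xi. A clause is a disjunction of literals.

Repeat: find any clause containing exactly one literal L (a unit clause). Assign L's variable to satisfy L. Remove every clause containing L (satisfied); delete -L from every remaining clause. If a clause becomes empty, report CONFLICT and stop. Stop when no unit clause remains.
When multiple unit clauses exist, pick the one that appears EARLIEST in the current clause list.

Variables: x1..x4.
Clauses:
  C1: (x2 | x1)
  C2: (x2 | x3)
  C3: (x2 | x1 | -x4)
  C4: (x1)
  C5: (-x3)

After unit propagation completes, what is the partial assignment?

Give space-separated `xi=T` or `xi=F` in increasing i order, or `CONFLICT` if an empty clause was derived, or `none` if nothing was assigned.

unit clause [1] forces x1=T; simplify:
  satisfied 3 clause(s); 2 remain; assigned so far: [1]
unit clause [-3] forces x3=F; simplify:
  drop 3 from [2, 3] -> [2]
  satisfied 1 clause(s); 1 remain; assigned so far: [1, 3]
unit clause [2] forces x2=T; simplify:
  satisfied 1 clause(s); 0 remain; assigned so far: [1, 2, 3]

Answer: x1=T x2=T x3=F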